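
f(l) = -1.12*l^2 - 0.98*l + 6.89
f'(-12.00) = 25.90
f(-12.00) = -142.63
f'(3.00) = -7.70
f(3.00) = -6.13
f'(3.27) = -8.30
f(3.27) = -8.29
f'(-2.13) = 3.79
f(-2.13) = 3.90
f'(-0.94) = 1.13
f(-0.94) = 6.82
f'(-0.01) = -0.96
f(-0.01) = 6.90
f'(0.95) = -3.11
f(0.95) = 4.95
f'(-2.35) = 4.28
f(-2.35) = 3.01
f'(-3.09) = 5.94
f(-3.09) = -0.78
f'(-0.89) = 1.01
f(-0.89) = 6.88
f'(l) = -2.24*l - 0.98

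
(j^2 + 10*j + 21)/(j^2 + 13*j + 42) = (j + 3)/(j + 6)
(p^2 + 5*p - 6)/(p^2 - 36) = (p - 1)/(p - 6)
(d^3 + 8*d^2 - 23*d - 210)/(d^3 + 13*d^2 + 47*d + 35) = (d^2 + d - 30)/(d^2 + 6*d + 5)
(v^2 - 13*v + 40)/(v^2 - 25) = (v - 8)/(v + 5)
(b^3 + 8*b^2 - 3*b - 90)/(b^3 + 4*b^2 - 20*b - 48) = (b^2 + 2*b - 15)/(b^2 - 2*b - 8)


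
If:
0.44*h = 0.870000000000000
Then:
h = 1.98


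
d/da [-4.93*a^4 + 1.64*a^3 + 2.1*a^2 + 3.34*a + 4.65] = -19.72*a^3 + 4.92*a^2 + 4.2*a + 3.34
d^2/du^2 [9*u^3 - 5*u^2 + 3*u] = 54*u - 10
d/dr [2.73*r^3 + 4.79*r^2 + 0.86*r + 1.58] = 8.19*r^2 + 9.58*r + 0.86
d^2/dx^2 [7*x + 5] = 0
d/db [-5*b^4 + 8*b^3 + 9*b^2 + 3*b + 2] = -20*b^3 + 24*b^2 + 18*b + 3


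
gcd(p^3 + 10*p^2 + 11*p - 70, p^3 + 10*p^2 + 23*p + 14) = p + 7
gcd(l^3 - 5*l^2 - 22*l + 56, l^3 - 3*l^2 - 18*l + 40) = l^2 + 2*l - 8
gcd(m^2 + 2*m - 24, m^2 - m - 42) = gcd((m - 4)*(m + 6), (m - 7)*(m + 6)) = m + 6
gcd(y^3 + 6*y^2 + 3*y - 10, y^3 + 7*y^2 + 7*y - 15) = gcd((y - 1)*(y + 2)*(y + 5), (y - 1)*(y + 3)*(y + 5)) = y^2 + 4*y - 5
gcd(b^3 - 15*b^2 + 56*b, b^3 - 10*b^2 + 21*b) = b^2 - 7*b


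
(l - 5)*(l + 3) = l^2 - 2*l - 15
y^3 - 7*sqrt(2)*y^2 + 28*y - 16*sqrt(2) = (y - 4*sqrt(2))*(y - 2*sqrt(2))*(y - sqrt(2))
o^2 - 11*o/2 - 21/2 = (o - 7)*(o + 3/2)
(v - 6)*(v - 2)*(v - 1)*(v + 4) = v^4 - 5*v^3 - 16*v^2 + 68*v - 48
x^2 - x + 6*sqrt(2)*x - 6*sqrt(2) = (x - 1)*(x + 6*sqrt(2))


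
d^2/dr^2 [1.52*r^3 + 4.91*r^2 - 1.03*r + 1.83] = 9.12*r + 9.82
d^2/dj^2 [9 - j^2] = -2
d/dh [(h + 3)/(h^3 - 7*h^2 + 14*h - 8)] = (h^3 - 7*h^2 + 14*h - (h + 3)*(3*h^2 - 14*h + 14) - 8)/(h^3 - 7*h^2 + 14*h - 8)^2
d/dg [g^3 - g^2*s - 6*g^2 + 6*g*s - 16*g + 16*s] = 3*g^2 - 2*g*s - 12*g + 6*s - 16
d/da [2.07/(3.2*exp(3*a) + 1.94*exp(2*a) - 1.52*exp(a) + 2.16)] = (-19.872*exp(2*a) - 8.0316*exp(a) + 3.1464)*exp(a)/(3.2*exp(3*a) + 1.94*exp(2*a) - 1.52*exp(a) + 2.16)^2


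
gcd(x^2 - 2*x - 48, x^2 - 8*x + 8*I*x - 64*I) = x - 8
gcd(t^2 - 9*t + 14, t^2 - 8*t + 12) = t - 2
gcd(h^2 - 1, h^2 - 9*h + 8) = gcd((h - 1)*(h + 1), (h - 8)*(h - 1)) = h - 1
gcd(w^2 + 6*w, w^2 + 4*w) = w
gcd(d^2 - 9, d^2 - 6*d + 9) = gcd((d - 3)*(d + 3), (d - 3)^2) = d - 3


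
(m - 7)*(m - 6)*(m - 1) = m^3 - 14*m^2 + 55*m - 42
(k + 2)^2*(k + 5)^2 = k^4 + 14*k^3 + 69*k^2 + 140*k + 100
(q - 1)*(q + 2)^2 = q^3 + 3*q^2 - 4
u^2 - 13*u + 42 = (u - 7)*(u - 6)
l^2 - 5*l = l*(l - 5)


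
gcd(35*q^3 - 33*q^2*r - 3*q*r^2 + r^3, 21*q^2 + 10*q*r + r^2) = 1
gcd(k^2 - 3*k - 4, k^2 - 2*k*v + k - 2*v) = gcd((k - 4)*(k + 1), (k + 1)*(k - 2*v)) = k + 1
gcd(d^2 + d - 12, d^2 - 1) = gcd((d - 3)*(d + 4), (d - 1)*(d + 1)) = 1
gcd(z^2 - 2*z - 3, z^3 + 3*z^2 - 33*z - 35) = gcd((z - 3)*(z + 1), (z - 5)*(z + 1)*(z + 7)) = z + 1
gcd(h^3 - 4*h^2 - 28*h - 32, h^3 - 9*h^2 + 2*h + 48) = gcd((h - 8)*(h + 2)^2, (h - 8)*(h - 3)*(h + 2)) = h^2 - 6*h - 16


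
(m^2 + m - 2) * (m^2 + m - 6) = m^4 + 2*m^3 - 7*m^2 - 8*m + 12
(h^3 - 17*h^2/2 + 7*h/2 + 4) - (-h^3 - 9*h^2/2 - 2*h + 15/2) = 2*h^3 - 4*h^2 + 11*h/2 - 7/2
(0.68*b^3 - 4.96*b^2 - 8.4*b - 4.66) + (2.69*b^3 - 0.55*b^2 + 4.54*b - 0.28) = 3.37*b^3 - 5.51*b^2 - 3.86*b - 4.94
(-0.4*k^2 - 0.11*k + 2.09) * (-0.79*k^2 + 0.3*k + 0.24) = 0.316*k^4 - 0.0331*k^3 - 1.7801*k^2 + 0.6006*k + 0.5016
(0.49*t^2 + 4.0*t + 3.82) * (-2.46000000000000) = -1.2054*t^2 - 9.84*t - 9.3972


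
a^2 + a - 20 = (a - 4)*(a + 5)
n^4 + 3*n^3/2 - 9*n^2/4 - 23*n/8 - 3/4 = (n - 3/2)*(n + 1/2)^2*(n + 2)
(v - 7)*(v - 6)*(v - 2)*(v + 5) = v^4 - 10*v^3 - 7*v^2 + 256*v - 420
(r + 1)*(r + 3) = r^2 + 4*r + 3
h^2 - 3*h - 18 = (h - 6)*(h + 3)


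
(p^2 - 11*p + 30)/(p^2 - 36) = (p - 5)/(p + 6)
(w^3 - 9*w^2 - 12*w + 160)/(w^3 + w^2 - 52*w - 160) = (w - 5)/(w + 5)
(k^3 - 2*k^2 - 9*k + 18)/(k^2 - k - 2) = (k^2 - 9)/(k + 1)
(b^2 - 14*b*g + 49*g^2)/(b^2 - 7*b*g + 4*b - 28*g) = (b - 7*g)/(b + 4)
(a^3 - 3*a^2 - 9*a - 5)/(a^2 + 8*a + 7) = (a^2 - 4*a - 5)/(a + 7)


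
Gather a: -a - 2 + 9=7 - a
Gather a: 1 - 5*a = 1 - 5*a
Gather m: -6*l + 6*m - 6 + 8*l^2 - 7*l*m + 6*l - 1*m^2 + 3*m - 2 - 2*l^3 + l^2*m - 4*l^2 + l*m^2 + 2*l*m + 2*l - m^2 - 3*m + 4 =-2*l^3 + 4*l^2 + 2*l + m^2*(l - 2) + m*(l^2 - 5*l + 6) - 4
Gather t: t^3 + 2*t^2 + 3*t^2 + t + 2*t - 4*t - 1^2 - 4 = t^3 + 5*t^2 - t - 5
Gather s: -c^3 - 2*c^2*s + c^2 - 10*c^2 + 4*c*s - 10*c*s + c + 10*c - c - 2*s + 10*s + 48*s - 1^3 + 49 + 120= -c^3 - 9*c^2 + 10*c + s*(-2*c^2 - 6*c + 56) + 168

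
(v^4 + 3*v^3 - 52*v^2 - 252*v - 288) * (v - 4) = v^5 - v^4 - 64*v^3 - 44*v^2 + 720*v + 1152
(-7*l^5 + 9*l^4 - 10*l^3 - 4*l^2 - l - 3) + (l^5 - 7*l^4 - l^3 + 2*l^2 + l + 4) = -6*l^5 + 2*l^4 - 11*l^3 - 2*l^2 + 1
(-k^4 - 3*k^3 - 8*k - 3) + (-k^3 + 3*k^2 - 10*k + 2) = -k^4 - 4*k^3 + 3*k^2 - 18*k - 1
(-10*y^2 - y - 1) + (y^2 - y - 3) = -9*y^2 - 2*y - 4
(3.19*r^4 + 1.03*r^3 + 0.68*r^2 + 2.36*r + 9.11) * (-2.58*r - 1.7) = -8.2302*r^5 - 8.0804*r^4 - 3.5054*r^3 - 7.2448*r^2 - 27.5158*r - 15.487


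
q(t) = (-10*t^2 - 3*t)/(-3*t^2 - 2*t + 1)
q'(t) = (-20*t - 3)/(-3*t^2 - 2*t + 1) + (6*t + 2)*(-10*t^2 - 3*t)/(-3*t^2 - 2*t + 1)^2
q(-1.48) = 6.69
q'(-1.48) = 7.43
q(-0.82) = -6.85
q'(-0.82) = 53.62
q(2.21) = 3.07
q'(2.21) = 0.02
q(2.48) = 3.08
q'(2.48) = 0.03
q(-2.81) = 4.13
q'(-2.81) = 0.48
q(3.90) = 3.12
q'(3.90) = 0.03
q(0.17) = -1.39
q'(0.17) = -18.51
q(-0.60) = -1.61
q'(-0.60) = 10.33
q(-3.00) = 4.05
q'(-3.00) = 0.39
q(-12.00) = 3.45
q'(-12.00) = 0.01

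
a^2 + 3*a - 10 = (a - 2)*(a + 5)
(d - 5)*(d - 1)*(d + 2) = d^3 - 4*d^2 - 7*d + 10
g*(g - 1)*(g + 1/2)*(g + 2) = g^4 + 3*g^3/2 - 3*g^2/2 - g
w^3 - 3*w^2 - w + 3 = (w - 3)*(w - 1)*(w + 1)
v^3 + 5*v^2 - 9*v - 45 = (v - 3)*(v + 3)*(v + 5)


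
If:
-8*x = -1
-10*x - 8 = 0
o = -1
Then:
No Solution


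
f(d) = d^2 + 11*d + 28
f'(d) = 2*d + 11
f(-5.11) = -2.10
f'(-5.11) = 0.78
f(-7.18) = 0.57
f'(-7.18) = -3.36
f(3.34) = 75.90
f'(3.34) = 17.68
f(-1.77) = 11.66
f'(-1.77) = 7.46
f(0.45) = 33.15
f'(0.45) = 11.90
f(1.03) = 40.39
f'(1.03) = 13.06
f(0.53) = 34.11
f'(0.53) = 12.06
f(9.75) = 230.31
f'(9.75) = 30.50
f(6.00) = 130.00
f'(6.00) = 23.00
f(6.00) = 130.00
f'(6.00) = 23.00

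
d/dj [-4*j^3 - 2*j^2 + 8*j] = -12*j^2 - 4*j + 8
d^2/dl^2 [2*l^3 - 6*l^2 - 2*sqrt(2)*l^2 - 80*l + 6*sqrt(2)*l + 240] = 12*l - 12 - 4*sqrt(2)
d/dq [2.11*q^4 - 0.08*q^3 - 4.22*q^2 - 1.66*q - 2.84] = 8.44*q^3 - 0.24*q^2 - 8.44*q - 1.66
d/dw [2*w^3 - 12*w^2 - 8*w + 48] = 6*w^2 - 24*w - 8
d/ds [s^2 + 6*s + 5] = 2*s + 6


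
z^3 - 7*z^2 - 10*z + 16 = (z - 8)*(z - 1)*(z + 2)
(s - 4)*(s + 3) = s^2 - s - 12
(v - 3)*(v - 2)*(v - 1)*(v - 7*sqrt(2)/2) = v^4 - 6*v^3 - 7*sqrt(2)*v^3/2 + 11*v^2 + 21*sqrt(2)*v^2 - 77*sqrt(2)*v/2 - 6*v + 21*sqrt(2)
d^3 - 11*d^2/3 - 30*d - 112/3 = (d - 8)*(d + 2)*(d + 7/3)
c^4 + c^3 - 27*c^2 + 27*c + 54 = (c - 3)^2*(c + 1)*(c + 6)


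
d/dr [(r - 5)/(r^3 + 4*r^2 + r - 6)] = (r^3 + 4*r^2 + r - (r - 5)*(3*r^2 + 8*r + 1) - 6)/(r^3 + 4*r^2 + r - 6)^2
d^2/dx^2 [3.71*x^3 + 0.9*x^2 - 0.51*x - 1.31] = 22.26*x + 1.8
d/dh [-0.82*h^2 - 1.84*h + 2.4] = -1.64*h - 1.84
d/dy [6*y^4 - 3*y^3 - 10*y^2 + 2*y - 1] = 24*y^3 - 9*y^2 - 20*y + 2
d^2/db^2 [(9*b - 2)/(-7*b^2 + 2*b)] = 2*(-441*b^3 + 294*b^2 - 84*b + 8)/(b^3*(343*b^3 - 294*b^2 + 84*b - 8))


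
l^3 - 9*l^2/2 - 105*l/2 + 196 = (l - 8)*(l - 7/2)*(l + 7)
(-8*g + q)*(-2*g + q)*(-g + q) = -16*g^3 + 26*g^2*q - 11*g*q^2 + q^3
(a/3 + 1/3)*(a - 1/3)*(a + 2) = a^3/3 + 8*a^2/9 + a/3 - 2/9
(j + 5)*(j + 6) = j^2 + 11*j + 30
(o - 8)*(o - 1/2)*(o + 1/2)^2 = o^4 - 15*o^3/2 - 17*o^2/4 + 15*o/8 + 1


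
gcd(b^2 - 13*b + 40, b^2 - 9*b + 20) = b - 5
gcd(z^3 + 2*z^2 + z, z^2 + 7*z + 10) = 1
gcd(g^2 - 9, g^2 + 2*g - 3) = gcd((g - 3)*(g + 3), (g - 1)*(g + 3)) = g + 3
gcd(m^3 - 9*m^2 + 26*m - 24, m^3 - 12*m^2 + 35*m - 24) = m - 3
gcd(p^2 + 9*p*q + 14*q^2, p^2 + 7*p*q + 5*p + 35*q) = p + 7*q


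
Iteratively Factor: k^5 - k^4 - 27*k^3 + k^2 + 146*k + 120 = (k + 1)*(k^4 - 2*k^3 - 25*k^2 + 26*k + 120) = (k + 1)*(k + 4)*(k^3 - 6*k^2 - k + 30) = (k + 1)*(k + 2)*(k + 4)*(k^2 - 8*k + 15) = (k - 5)*(k + 1)*(k + 2)*(k + 4)*(k - 3)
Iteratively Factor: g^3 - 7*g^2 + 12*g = (g - 3)*(g^2 - 4*g) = (g - 4)*(g - 3)*(g)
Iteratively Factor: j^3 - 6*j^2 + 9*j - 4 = (j - 1)*(j^2 - 5*j + 4) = (j - 1)^2*(j - 4)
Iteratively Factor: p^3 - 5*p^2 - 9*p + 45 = (p - 5)*(p^2 - 9) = (p - 5)*(p + 3)*(p - 3)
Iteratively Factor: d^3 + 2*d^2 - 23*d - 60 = (d + 4)*(d^2 - 2*d - 15) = (d + 3)*(d + 4)*(d - 5)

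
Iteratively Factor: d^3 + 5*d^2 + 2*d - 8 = (d + 2)*(d^2 + 3*d - 4) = (d - 1)*(d + 2)*(d + 4)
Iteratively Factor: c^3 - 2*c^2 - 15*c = (c)*(c^2 - 2*c - 15) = c*(c - 5)*(c + 3)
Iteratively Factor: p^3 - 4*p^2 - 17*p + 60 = (p + 4)*(p^2 - 8*p + 15) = (p - 3)*(p + 4)*(p - 5)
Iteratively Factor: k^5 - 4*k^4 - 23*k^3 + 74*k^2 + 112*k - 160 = (k + 4)*(k^4 - 8*k^3 + 9*k^2 + 38*k - 40) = (k - 5)*(k + 4)*(k^3 - 3*k^2 - 6*k + 8) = (k - 5)*(k + 2)*(k + 4)*(k^2 - 5*k + 4) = (k - 5)*(k - 4)*(k + 2)*(k + 4)*(k - 1)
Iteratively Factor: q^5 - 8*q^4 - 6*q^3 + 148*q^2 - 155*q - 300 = (q + 4)*(q^4 - 12*q^3 + 42*q^2 - 20*q - 75) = (q - 3)*(q + 4)*(q^3 - 9*q^2 + 15*q + 25) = (q - 5)*(q - 3)*(q + 4)*(q^2 - 4*q - 5) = (q - 5)^2*(q - 3)*(q + 4)*(q + 1)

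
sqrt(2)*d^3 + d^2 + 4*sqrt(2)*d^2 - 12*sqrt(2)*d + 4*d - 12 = (d - 2)*(d + 6)*(sqrt(2)*d + 1)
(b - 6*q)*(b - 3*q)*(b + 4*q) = b^3 - 5*b^2*q - 18*b*q^2 + 72*q^3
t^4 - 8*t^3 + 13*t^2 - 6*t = t*(t - 6)*(t - 1)^2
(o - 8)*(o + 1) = o^2 - 7*o - 8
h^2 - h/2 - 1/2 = (h - 1)*(h + 1/2)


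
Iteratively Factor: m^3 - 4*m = (m - 2)*(m^2 + 2*m) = (m - 2)*(m + 2)*(m)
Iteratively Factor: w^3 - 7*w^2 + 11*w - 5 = (w - 1)*(w^2 - 6*w + 5) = (w - 1)^2*(w - 5)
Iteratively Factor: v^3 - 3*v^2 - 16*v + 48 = (v + 4)*(v^2 - 7*v + 12) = (v - 3)*(v + 4)*(v - 4)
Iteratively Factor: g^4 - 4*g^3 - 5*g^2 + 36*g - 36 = (g - 3)*(g^3 - g^2 - 8*g + 12) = (g - 3)*(g + 3)*(g^2 - 4*g + 4) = (g - 3)*(g - 2)*(g + 3)*(g - 2)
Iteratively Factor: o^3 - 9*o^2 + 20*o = (o)*(o^2 - 9*o + 20) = o*(o - 5)*(o - 4)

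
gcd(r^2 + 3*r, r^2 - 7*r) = r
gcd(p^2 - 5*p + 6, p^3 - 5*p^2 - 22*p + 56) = p - 2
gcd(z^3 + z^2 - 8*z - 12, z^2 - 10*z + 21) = z - 3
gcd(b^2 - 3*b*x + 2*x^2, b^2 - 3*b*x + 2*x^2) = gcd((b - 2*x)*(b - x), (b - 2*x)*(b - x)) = b^2 - 3*b*x + 2*x^2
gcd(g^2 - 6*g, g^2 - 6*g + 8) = 1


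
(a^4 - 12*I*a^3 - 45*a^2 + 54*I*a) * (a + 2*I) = a^5 - 10*I*a^4 - 21*a^3 - 36*I*a^2 - 108*a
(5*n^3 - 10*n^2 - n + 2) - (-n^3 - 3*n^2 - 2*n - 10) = 6*n^3 - 7*n^2 + n + 12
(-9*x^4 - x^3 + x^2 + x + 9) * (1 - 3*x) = 27*x^5 - 6*x^4 - 4*x^3 - 2*x^2 - 26*x + 9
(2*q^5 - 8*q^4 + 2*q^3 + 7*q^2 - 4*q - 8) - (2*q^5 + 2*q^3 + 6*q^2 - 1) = -8*q^4 + q^2 - 4*q - 7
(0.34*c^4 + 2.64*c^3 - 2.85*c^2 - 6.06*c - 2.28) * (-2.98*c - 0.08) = -1.0132*c^5 - 7.8944*c^4 + 8.2818*c^3 + 18.2868*c^2 + 7.2792*c + 0.1824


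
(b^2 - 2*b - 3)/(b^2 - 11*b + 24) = (b + 1)/(b - 8)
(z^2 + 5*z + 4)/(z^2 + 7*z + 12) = (z + 1)/(z + 3)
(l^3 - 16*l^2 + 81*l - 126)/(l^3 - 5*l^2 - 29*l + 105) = (l - 6)/(l + 5)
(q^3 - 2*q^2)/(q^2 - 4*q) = q*(q - 2)/(q - 4)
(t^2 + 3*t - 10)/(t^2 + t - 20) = (t - 2)/(t - 4)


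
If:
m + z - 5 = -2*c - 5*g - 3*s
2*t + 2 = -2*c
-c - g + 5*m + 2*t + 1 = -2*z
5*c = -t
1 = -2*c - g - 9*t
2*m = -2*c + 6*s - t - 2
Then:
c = 1/4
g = 39/4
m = 405/4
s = 815/24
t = -5/4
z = -1979/8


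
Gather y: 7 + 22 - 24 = 5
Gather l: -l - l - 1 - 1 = -2*l - 2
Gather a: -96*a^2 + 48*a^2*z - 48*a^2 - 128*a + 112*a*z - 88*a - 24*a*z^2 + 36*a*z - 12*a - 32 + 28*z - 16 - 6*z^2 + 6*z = a^2*(48*z - 144) + a*(-24*z^2 + 148*z - 228) - 6*z^2 + 34*z - 48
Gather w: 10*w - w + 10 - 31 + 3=9*w - 18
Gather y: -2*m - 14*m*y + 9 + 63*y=-2*m + y*(63 - 14*m) + 9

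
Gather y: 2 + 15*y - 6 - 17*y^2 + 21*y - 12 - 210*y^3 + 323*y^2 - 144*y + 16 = -210*y^3 + 306*y^2 - 108*y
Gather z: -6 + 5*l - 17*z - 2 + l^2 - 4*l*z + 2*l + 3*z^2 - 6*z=l^2 + 7*l + 3*z^2 + z*(-4*l - 23) - 8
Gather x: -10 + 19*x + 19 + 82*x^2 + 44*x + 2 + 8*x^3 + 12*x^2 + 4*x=8*x^3 + 94*x^2 + 67*x + 11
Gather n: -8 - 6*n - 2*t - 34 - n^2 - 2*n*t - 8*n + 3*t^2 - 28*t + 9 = -n^2 + n*(-2*t - 14) + 3*t^2 - 30*t - 33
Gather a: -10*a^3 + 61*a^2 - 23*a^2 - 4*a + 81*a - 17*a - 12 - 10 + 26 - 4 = -10*a^3 + 38*a^2 + 60*a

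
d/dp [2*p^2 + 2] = 4*p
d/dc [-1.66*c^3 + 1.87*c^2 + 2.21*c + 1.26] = -4.98*c^2 + 3.74*c + 2.21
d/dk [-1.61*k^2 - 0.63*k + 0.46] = -3.22*k - 0.63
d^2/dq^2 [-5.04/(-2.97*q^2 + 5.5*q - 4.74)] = (-88.914672*q^2 + 164.6568*q + 5.04*(5.94*q - 5.5)*(11.88*q - 11.0) - 141.904224)/(2.97*q^2 - 5.5*q + 4.74)^3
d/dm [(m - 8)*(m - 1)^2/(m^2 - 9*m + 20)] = (m^4 - 18*m^3 + 133*m^2 - 384*m + 268)/(m^4 - 18*m^3 + 121*m^2 - 360*m + 400)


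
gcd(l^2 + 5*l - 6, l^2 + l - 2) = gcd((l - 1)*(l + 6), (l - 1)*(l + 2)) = l - 1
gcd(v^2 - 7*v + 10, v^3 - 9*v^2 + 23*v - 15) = v - 5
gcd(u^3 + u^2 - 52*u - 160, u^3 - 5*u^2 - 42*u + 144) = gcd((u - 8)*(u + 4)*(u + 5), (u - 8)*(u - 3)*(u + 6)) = u - 8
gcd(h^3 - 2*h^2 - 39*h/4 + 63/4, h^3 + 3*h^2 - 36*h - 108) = h + 3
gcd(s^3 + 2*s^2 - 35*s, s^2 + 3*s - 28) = s + 7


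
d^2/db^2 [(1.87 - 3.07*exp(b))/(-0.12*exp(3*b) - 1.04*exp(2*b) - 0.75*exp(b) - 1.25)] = (0.176832*exp(6*b) + 0.907055999999998*exp(5*b) - 0.351824000000001*exp(4*b) - 16.808068*exp(3*b) - 25.7973*exp(2*b) + 5.794*exp(b) + 6.55)*exp(b)/(0.001728*exp(9*b) + 0.044928*exp(8*b) + 0.421776*exp(7*b) + 1.740464*exp(6*b) + 3.5721*exp(5*b) + 6.486*exp(4*b) + 6.834375*exp(3*b) + 6.984375*exp(2*b) + 3.515625*exp(b) + 1.953125)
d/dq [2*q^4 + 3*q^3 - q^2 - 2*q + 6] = 8*q^3 + 9*q^2 - 2*q - 2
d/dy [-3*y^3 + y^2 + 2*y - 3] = -9*y^2 + 2*y + 2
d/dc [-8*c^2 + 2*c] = 2 - 16*c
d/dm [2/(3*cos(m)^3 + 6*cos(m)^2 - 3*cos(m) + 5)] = 6*(3*cos(m)^2 + 4*cos(m) - 1)*sin(m)/(-3*sin(m)^2*cos(m) - 6*sin(m)^2 + 11)^2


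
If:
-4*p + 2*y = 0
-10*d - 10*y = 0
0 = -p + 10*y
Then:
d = 0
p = 0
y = 0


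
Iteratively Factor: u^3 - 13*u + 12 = (u - 1)*(u^2 + u - 12) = (u - 3)*(u - 1)*(u + 4)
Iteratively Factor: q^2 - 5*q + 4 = (q - 1)*(q - 4)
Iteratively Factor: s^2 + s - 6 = (s - 2)*(s + 3)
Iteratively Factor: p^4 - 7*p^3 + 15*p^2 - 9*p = (p - 1)*(p^3 - 6*p^2 + 9*p) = (p - 3)*(p - 1)*(p^2 - 3*p) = p*(p - 3)*(p - 1)*(p - 3)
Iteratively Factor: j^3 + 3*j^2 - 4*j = (j + 4)*(j^2 - j) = (j - 1)*(j + 4)*(j)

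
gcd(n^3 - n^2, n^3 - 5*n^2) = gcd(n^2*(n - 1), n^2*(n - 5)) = n^2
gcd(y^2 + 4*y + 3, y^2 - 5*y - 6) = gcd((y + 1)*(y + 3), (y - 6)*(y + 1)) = y + 1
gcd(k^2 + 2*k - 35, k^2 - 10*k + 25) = k - 5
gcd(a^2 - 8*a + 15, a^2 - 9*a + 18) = a - 3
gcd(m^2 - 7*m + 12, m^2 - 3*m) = m - 3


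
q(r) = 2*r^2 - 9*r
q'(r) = 4*r - 9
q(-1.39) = 16.37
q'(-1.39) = -14.56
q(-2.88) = 42.51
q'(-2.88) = -20.52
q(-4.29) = 75.42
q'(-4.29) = -26.16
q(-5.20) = 100.88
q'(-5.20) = -29.80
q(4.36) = -1.22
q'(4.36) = 8.44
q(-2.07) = 27.20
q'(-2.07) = -17.28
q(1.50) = -9.00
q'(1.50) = -3.00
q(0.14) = -1.22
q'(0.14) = -8.44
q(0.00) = 0.00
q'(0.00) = -9.00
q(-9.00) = 243.00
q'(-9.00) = -45.00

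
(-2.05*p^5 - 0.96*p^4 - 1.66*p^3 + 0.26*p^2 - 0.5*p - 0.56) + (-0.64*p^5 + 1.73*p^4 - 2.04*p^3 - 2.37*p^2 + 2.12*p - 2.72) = -2.69*p^5 + 0.77*p^4 - 3.7*p^3 - 2.11*p^2 + 1.62*p - 3.28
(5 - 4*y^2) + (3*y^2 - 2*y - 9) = -y^2 - 2*y - 4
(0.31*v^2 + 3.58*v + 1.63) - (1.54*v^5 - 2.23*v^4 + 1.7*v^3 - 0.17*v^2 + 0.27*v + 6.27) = -1.54*v^5 + 2.23*v^4 - 1.7*v^3 + 0.48*v^2 + 3.31*v - 4.64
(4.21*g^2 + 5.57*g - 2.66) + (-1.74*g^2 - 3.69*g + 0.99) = 2.47*g^2 + 1.88*g - 1.67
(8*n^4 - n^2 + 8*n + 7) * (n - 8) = 8*n^5 - 64*n^4 - n^3 + 16*n^2 - 57*n - 56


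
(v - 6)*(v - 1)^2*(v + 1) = v^4 - 7*v^3 + 5*v^2 + 7*v - 6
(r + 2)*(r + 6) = r^2 + 8*r + 12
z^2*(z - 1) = z^3 - z^2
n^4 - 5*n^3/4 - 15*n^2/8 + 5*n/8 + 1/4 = (n - 2)*(n - 1/2)*(n + 1/4)*(n + 1)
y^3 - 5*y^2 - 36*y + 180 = (y - 6)*(y - 5)*(y + 6)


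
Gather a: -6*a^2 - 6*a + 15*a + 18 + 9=-6*a^2 + 9*a + 27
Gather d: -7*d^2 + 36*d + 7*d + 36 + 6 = -7*d^2 + 43*d + 42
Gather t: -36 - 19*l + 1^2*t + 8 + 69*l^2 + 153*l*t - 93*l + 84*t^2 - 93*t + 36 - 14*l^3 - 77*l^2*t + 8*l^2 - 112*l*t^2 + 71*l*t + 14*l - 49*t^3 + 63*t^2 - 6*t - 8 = -14*l^3 + 77*l^2 - 98*l - 49*t^3 + t^2*(147 - 112*l) + t*(-77*l^2 + 224*l - 98)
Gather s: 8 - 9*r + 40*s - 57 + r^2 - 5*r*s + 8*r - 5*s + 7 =r^2 - r + s*(35 - 5*r) - 42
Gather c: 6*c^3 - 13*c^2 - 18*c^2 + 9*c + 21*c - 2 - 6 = 6*c^3 - 31*c^2 + 30*c - 8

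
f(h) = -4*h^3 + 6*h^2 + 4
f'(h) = -12*h^2 + 12*h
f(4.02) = -158.90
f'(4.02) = -145.68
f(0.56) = 5.18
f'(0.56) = 2.96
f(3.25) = -69.94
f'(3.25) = -87.75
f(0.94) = 5.98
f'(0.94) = 0.68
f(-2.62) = 117.13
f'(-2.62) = -113.81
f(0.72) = 5.62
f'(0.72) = 2.42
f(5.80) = -574.61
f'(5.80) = -334.08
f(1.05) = 5.98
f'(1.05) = -0.63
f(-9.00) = 3406.00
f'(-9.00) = -1080.00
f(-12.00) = 7780.00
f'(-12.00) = -1872.00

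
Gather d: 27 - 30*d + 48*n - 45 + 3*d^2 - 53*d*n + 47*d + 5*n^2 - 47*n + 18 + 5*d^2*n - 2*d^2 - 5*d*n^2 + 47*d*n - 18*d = d^2*(5*n + 1) + d*(-5*n^2 - 6*n - 1) + 5*n^2 + n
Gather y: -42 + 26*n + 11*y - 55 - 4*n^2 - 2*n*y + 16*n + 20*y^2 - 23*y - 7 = -4*n^2 + 42*n + 20*y^2 + y*(-2*n - 12) - 104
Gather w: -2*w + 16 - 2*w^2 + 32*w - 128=-2*w^2 + 30*w - 112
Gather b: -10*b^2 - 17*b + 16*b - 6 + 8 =-10*b^2 - b + 2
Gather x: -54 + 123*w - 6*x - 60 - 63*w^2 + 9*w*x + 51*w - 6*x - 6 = -63*w^2 + 174*w + x*(9*w - 12) - 120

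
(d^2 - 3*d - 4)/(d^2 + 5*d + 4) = (d - 4)/(d + 4)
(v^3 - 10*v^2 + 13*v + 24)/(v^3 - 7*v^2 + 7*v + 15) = (v - 8)/(v - 5)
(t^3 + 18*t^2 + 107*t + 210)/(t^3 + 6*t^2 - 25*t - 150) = (t + 7)/(t - 5)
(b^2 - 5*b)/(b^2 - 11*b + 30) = b/(b - 6)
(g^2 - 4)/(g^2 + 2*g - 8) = (g + 2)/(g + 4)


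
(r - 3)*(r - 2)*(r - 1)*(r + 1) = r^4 - 5*r^3 + 5*r^2 + 5*r - 6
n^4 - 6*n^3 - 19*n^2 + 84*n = n*(n - 7)*(n - 3)*(n + 4)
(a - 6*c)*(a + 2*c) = a^2 - 4*a*c - 12*c^2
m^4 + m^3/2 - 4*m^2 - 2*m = m*(m - 2)*(m + 1/2)*(m + 2)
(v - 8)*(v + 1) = v^2 - 7*v - 8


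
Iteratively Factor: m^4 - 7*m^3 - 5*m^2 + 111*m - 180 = (m + 4)*(m^3 - 11*m^2 + 39*m - 45) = (m - 3)*(m + 4)*(m^2 - 8*m + 15) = (m - 3)^2*(m + 4)*(m - 5)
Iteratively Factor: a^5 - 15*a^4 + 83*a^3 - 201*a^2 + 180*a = (a - 3)*(a^4 - 12*a^3 + 47*a^2 - 60*a) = a*(a - 3)*(a^3 - 12*a^2 + 47*a - 60) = a*(a - 4)*(a - 3)*(a^2 - 8*a + 15) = a*(a - 5)*(a - 4)*(a - 3)*(a - 3)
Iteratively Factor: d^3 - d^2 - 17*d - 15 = (d + 3)*(d^2 - 4*d - 5) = (d - 5)*(d + 3)*(d + 1)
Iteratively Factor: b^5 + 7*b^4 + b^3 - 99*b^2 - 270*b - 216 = (b + 3)*(b^4 + 4*b^3 - 11*b^2 - 66*b - 72) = (b - 4)*(b + 3)*(b^3 + 8*b^2 + 21*b + 18) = (b - 4)*(b + 3)^2*(b^2 + 5*b + 6) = (b - 4)*(b + 3)^3*(b + 2)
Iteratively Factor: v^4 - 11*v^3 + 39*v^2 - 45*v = (v - 5)*(v^3 - 6*v^2 + 9*v) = (v - 5)*(v - 3)*(v^2 - 3*v) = v*(v - 5)*(v - 3)*(v - 3)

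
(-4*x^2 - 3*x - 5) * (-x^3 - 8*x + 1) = 4*x^5 + 3*x^4 + 37*x^3 + 20*x^2 + 37*x - 5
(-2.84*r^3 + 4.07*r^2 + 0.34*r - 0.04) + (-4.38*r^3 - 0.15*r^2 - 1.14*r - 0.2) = -7.22*r^3 + 3.92*r^2 - 0.8*r - 0.24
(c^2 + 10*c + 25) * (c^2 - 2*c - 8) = c^4 + 8*c^3 - 3*c^2 - 130*c - 200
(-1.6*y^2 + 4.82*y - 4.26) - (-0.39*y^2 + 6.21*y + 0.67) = -1.21*y^2 - 1.39*y - 4.93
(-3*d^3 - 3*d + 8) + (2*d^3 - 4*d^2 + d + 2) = -d^3 - 4*d^2 - 2*d + 10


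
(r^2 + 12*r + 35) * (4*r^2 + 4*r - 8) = 4*r^4 + 52*r^3 + 180*r^2 + 44*r - 280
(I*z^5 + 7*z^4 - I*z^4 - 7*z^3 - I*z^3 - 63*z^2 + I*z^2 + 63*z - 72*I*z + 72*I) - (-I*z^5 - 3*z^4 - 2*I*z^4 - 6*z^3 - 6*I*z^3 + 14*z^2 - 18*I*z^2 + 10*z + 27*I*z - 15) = 2*I*z^5 + 10*z^4 + I*z^4 - z^3 + 5*I*z^3 - 77*z^2 + 19*I*z^2 + 53*z - 99*I*z + 15 + 72*I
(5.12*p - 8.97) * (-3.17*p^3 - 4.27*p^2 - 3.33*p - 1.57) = -16.2304*p^4 + 6.57250000000001*p^3 + 21.2523*p^2 + 21.8317*p + 14.0829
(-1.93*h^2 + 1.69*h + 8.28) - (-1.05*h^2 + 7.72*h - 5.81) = -0.88*h^2 - 6.03*h + 14.09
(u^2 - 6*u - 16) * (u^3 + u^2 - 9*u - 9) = u^5 - 5*u^4 - 31*u^3 + 29*u^2 + 198*u + 144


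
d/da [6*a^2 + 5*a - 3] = 12*a + 5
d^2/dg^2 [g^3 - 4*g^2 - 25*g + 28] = 6*g - 8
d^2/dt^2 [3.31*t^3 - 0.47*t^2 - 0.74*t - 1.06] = 19.86*t - 0.94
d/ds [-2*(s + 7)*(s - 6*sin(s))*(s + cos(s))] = 2*(s + 7)*(s - 6*sin(s))*(sin(s) - 1) + 2*(s + 7)*(s + cos(s))*(6*cos(s) - 1) - 2*(s - 6*sin(s))*(s + cos(s))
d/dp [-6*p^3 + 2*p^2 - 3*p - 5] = -18*p^2 + 4*p - 3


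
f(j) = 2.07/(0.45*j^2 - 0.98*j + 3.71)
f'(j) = 2.07*(0.98 - 0.9*j)/(0.45*j^2 - 0.98*j + 3.71)^2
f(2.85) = 0.45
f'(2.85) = -0.16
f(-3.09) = 0.19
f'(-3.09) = 0.06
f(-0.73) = 0.44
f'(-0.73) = 0.16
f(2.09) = 0.57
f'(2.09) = -0.14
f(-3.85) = 0.15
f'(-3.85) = 0.05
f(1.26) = 0.65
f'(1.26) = -0.03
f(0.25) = 0.59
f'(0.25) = 0.13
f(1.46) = 0.64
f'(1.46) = -0.07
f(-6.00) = 0.08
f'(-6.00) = 0.02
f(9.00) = 0.07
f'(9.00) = -0.02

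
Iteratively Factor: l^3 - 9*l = (l)*(l^2 - 9) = l*(l - 3)*(l + 3)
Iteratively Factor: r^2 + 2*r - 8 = (r - 2)*(r + 4)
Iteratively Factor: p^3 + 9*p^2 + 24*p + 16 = (p + 1)*(p^2 + 8*p + 16) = (p + 1)*(p + 4)*(p + 4)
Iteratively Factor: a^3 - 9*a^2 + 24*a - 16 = (a - 1)*(a^2 - 8*a + 16) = (a - 4)*(a - 1)*(a - 4)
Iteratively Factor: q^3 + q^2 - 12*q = (q + 4)*(q^2 - 3*q) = q*(q + 4)*(q - 3)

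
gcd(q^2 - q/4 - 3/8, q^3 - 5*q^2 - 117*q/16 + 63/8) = q - 3/4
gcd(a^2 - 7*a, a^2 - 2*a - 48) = 1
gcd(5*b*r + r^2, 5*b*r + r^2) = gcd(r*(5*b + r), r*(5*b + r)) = 5*b*r + r^2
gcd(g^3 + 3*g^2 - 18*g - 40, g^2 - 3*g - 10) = g + 2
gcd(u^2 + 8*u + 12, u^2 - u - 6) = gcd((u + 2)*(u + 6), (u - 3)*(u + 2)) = u + 2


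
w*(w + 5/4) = w^2 + 5*w/4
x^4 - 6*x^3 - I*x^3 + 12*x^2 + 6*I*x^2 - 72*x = x*(x - 6)*(x - 4*I)*(x + 3*I)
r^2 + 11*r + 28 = (r + 4)*(r + 7)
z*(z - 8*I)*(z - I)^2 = z^4 - 10*I*z^3 - 17*z^2 + 8*I*z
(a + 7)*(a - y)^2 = a^3 - 2*a^2*y + 7*a^2 + a*y^2 - 14*a*y + 7*y^2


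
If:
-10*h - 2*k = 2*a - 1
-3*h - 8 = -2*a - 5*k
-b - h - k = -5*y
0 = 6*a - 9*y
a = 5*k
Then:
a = 415/186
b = 2072/279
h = -27/62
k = 83/186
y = 415/279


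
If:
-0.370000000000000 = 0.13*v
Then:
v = -2.85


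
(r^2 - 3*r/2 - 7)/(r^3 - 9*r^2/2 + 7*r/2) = (r + 2)/(r*(r - 1))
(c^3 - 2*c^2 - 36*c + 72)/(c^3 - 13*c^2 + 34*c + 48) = (c^2 + 4*c - 12)/(c^2 - 7*c - 8)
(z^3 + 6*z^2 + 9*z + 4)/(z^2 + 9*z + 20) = (z^2 + 2*z + 1)/(z + 5)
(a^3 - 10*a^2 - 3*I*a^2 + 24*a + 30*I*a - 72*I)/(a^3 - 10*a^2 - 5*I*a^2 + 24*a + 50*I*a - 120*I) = (a - 3*I)/(a - 5*I)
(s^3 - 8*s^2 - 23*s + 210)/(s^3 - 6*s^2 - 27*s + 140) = (s - 6)/(s - 4)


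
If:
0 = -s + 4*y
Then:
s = 4*y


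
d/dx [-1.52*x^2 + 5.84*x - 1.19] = 5.84 - 3.04*x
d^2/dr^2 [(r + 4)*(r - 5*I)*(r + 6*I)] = 6*r + 8 + 2*I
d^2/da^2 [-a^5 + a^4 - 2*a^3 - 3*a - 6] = 4*a*(-5*a^2 + 3*a - 3)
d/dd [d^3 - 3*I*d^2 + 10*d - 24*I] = 3*d^2 - 6*I*d + 10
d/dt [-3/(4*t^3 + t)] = 3*(12*t^2 + 1)/(t^2*(4*t^2 + 1)^2)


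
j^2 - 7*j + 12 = (j - 4)*(j - 3)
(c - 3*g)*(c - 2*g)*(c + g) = c^3 - 4*c^2*g + c*g^2 + 6*g^3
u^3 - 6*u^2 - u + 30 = (u - 5)*(u - 3)*(u + 2)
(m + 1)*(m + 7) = m^2 + 8*m + 7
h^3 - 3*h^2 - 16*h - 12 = (h - 6)*(h + 1)*(h + 2)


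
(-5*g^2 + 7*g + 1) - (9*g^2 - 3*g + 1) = -14*g^2 + 10*g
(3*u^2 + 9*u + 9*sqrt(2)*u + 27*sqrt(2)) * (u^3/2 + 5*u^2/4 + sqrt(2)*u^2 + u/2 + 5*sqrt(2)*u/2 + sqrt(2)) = 3*u^5/2 + 33*u^4/4 + 15*sqrt(2)*u^4/2 + 123*u^3/4 + 165*sqrt(2)*u^3/4 + 255*sqrt(2)*u^2/4 + 207*u^2/2 + 45*sqrt(2)*u/2 + 153*u + 54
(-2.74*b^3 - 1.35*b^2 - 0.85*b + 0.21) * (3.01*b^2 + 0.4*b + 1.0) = -8.2474*b^5 - 5.1595*b^4 - 5.8385*b^3 - 1.0579*b^2 - 0.766*b + 0.21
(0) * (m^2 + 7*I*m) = 0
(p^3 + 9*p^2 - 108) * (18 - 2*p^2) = -2*p^5 - 18*p^4 + 18*p^3 + 378*p^2 - 1944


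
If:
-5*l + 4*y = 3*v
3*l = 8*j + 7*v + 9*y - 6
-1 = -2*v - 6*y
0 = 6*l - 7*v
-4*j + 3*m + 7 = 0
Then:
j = 545/976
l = 14/183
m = -1163/732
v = 4/61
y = 53/366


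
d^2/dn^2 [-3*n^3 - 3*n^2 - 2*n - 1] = -18*n - 6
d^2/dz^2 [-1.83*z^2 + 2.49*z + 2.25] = -3.66000000000000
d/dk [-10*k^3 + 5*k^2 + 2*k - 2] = -30*k^2 + 10*k + 2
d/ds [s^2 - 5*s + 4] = 2*s - 5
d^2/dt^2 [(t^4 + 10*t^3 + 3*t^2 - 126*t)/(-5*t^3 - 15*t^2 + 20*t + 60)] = 4*(7*t^6 + 129*t^5 + 219*t^4 + 223*t^3 + 3222*t^2 + 4644*t - 3240)/(5*(t^9 + 9*t^8 + 15*t^7 - 81*t^6 - 276*t^5 + 108*t^4 + 1232*t^3 + 720*t^2 - 1728*t - 1728))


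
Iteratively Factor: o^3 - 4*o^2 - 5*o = (o)*(o^2 - 4*o - 5) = o*(o - 5)*(o + 1)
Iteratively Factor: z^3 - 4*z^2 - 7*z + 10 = (z - 1)*(z^2 - 3*z - 10) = (z - 5)*(z - 1)*(z + 2)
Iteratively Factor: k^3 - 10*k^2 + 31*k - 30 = (k - 2)*(k^2 - 8*k + 15) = (k - 5)*(k - 2)*(k - 3)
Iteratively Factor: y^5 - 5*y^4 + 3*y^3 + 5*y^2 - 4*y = (y)*(y^4 - 5*y^3 + 3*y^2 + 5*y - 4) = y*(y + 1)*(y^3 - 6*y^2 + 9*y - 4) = y*(y - 1)*(y + 1)*(y^2 - 5*y + 4) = y*(y - 1)^2*(y + 1)*(y - 4)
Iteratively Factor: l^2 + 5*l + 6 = (l + 2)*(l + 3)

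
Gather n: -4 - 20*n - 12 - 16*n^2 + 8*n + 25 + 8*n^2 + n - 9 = -8*n^2 - 11*n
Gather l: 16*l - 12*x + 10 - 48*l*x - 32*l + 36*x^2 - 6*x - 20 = l*(-48*x - 16) + 36*x^2 - 18*x - 10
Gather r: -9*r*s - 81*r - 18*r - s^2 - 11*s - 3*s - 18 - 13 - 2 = r*(-9*s - 99) - s^2 - 14*s - 33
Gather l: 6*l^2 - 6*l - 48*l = 6*l^2 - 54*l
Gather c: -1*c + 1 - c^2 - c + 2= -c^2 - 2*c + 3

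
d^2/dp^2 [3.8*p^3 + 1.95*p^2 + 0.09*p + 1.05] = 22.8*p + 3.9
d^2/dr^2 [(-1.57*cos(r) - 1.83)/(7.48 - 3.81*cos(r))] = (71.307579*sin(r)^2 - 139.994932*cos(r) + 71.307579)/(55.306341*cos(r)^3 - 325.741284*cos(r)^2 + 639.513072*cos(r) - 418.508992)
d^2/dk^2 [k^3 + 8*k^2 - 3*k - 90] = 6*k + 16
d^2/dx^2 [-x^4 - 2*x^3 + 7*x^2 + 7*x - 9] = -12*x^2 - 12*x + 14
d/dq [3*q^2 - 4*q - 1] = 6*q - 4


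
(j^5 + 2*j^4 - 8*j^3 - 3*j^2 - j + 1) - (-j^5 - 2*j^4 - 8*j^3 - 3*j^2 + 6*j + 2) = 2*j^5 + 4*j^4 - 7*j - 1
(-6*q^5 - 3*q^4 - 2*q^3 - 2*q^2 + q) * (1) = -6*q^5 - 3*q^4 - 2*q^3 - 2*q^2 + q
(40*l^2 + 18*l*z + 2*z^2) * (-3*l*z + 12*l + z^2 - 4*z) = -120*l^3*z + 480*l^3 - 14*l^2*z^2 + 56*l^2*z + 12*l*z^3 - 48*l*z^2 + 2*z^4 - 8*z^3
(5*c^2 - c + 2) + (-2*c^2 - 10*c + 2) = 3*c^2 - 11*c + 4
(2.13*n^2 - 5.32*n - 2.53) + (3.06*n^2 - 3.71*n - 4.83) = 5.19*n^2 - 9.03*n - 7.36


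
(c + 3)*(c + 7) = c^2 + 10*c + 21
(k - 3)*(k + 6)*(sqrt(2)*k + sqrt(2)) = sqrt(2)*k^3 + 4*sqrt(2)*k^2 - 15*sqrt(2)*k - 18*sqrt(2)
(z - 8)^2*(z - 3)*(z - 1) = z^4 - 20*z^3 + 131*z^2 - 304*z + 192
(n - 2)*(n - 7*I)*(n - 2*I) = n^3 - 2*n^2 - 9*I*n^2 - 14*n + 18*I*n + 28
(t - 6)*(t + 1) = t^2 - 5*t - 6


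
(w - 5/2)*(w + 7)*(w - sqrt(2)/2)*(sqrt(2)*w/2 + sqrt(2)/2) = sqrt(2)*w^4/2 - w^3/2 + 11*sqrt(2)*w^3/4 - 13*sqrt(2)*w^2/2 - 11*w^2/4 - 35*sqrt(2)*w/4 + 13*w/2 + 35/4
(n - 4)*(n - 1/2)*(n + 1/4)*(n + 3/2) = n^4 - 11*n^3/4 - 11*n^2/2 + 29*n/16 + 3/4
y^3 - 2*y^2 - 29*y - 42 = (y - 7)*(y + 2)*(y + 3)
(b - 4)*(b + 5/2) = b^2 - 3*b/2 - 10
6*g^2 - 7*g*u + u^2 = (-6*g + u)*(-g + u)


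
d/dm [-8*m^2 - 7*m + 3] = -16*m - 7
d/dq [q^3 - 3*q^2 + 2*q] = 3*q^2 - 6*q + 2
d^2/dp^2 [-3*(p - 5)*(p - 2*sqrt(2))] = -6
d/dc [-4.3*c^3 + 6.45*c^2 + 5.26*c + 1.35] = -12.9*c^2 + 12.9*c + 5.26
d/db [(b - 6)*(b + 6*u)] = 2*b + 6*u - 6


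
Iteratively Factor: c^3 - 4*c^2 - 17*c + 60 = (c - 5)*(c^2 + c - 12) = (c - 5)*(c + 4)*(c - 3)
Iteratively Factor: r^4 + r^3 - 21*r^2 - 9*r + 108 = (r - 3)*(r^3 + 4*r^2 - 9*r - 36) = (r - 3)*(r + 4)*(r^2 - 9) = (r - 3)*(r + 3)*(r + 4)*(r - 3)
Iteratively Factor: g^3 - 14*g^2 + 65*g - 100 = (g - 5)*(g^2 - 9*g + 20) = (g - 5)*(g - 4)*(g - 5)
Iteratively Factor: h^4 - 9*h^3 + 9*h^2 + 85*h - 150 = (h - 5)*(h^3 - 4*h^2 - 11*h + 30) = (h - 5)*(h + 3)*(h^2 - 7*h + 10) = (h - 5)*(h - 2)*(h + 3)*(h - 5)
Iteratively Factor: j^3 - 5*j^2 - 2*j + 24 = (j - 4)*(j^2 - j - 6) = (j - 4)*(j + 2)*(j - 3)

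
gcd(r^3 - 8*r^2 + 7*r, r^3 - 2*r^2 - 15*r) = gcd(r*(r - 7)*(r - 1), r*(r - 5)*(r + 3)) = r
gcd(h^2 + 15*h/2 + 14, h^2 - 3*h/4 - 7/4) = 1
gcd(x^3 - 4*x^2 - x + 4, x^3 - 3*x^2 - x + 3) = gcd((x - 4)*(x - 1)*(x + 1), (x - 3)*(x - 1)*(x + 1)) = x^2 - 1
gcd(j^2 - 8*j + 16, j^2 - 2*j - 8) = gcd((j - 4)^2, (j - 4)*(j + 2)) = j - 4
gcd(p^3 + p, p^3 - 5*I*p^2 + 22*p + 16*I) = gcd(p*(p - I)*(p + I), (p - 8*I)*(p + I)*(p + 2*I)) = p + I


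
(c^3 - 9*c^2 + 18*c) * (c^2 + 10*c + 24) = c^5 + c^4 - 48*c^3 - 36*c^2 + 432*c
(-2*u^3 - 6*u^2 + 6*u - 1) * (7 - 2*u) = 4*u^4 - 2*u^3 - 54*u^2 + 44*u - 7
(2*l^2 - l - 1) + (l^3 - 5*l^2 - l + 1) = l^3 - 3*l^2 - 2*l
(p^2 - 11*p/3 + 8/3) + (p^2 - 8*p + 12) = 2*p^2 - 35*p/3 + 44/3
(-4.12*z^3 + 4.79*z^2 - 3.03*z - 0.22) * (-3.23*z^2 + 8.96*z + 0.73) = 13.3076*z^5 - 52.3869*z^4 + 49.6977*z^3 - 22.9415*z^2 - 4.1831*z - 0.1606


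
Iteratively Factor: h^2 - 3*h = (h)*(h - 3)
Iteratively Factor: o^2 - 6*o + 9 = (o - 3)*(o - 3)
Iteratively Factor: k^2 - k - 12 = (k - 4)*(k + 3)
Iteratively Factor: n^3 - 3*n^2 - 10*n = (n)*(n^2 - 3*n - 10) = n*(n - 5)*(n + 2)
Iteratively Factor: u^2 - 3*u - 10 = (u - 5)*(u + 2)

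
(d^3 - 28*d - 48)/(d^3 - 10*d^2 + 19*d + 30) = (d^2 + 6*d + 8)/(d^2 - 4*d - 5)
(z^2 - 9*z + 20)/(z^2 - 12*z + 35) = (z - 4)/(z - 7)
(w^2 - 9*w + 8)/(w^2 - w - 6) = (-w^2 + 9*w - 8)/(-w^2 + w + 6)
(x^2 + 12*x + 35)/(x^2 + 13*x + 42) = (x + 5)/(x + 6)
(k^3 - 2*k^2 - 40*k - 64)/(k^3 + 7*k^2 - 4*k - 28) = (k^2 - 4*k - 32)/(k^2 + 5*k - 14)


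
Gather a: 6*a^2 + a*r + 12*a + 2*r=6*a^2 + a*(r + 12) + 2*r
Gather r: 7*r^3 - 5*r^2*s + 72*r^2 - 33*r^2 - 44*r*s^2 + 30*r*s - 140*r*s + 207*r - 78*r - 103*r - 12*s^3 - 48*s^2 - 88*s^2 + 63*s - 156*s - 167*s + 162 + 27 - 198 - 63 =7*r^3 + r^2*(39 - 5*s) + r*(-44*s^2 - 110*s + 26) - 12*s^3 - 136*s^2 - 260*s - 72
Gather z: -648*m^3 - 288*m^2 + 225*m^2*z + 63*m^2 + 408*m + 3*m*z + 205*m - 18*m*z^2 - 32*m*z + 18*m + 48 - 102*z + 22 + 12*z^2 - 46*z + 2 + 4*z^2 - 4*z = -648*m^3 - 225*m^2 + 631*m + z^2*(16 - 18*m) + z*(225*m^2 - 29*m - 152) + 72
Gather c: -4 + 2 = -2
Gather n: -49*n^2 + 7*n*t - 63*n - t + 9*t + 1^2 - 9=-49*n^2 + n*(7*t - 63) + 8*t - 8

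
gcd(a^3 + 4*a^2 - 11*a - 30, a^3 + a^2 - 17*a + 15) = a^2 + 2*a - 15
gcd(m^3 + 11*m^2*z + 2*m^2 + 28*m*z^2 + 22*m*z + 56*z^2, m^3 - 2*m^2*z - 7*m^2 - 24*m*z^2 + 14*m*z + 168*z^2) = m + 4*z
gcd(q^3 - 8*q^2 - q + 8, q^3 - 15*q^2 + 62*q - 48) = q^2 - 9*q + 8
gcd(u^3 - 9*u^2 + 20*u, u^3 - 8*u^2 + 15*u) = u^2 - 5*u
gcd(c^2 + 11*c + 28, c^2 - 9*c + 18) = 1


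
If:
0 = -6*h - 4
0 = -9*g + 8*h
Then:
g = -16/27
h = -2/3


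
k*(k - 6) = k^2 - 6*k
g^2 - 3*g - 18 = (g - 6)*(g + 3)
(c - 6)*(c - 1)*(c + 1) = c^3 - 6*c^2 - c + 6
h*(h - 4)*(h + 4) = h^3 - 16*h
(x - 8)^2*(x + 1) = x^3 - 15*x^2 + 48*x + 64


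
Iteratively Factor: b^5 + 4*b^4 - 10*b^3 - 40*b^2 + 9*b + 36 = (b + 4)*(b^4 - 10*b^2 + 9) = (b - 1)*(b + 4)*(b^3 + b^2 - 9*b - 9) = (b - 1)*(b + 3)*(b + 4)*(b^2 - 2*b - 3) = (b - 1)*(b + 1)*(b + 3)*(b + 4)*(b - 3)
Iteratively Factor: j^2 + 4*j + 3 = (j + 1)*(j + 3)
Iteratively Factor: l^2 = (l)*(l)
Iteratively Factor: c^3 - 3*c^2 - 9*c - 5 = (c - 5)*(c^2 + 2*c + 1) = (c - 5)*(c + 1)*(c + 1)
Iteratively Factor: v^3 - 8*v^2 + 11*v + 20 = (v + 1)*(v^2 - 9*v + 20) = (v - 5)*(v + 1)*(v - 4)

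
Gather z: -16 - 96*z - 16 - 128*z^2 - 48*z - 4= -128*z^2 - 144*z - 36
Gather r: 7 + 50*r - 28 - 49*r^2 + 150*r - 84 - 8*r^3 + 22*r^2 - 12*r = -8*r^3 - 27*r^2 + 188*r - 105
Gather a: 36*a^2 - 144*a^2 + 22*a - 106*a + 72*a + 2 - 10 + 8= -108*a^2 - 12*a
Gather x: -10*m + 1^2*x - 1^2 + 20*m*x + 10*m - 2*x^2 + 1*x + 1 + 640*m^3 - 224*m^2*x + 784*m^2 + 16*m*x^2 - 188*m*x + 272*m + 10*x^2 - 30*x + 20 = 640*m^3 + 784*m^2 + 272*m + x^2*(16*m + 8) + x*(-224*m^2 - 168*m - 28) + 20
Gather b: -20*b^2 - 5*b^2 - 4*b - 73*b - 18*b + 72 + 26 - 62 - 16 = -25*b^2 - 95*b + 20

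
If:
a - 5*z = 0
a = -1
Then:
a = -1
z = -1/5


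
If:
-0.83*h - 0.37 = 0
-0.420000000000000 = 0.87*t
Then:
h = -0.45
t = -0.48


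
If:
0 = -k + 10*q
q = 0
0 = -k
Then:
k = 0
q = 0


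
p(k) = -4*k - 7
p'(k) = -4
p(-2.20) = 1.80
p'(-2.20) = -4.00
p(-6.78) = 20.12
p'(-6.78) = -4.00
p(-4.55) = 11.20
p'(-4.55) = -4.00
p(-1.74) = -0.04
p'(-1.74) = -4.00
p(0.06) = -7.24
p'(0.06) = -4.00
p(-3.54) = 7.16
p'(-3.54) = -4.00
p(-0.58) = -4.68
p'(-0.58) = -4.00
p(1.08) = -11.32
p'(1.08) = -4.00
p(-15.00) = 53.00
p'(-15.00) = -4.00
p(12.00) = -55.00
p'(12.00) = -4.00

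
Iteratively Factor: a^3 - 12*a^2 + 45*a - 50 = (a - 5)*(a^2 - 7*a + 10) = (a - 5)^2*(a - 2)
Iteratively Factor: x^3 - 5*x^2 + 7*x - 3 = (x - 3)*(x^2 - 2*x + 1) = (x - 3)*(x - 1)*(x - 1)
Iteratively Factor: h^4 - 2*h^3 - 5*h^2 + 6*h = (h + 2)*(h^3 - 4*h^2 + 3*h) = (h - 3)*(h + 2)*(h^2 - h) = (h - 3)*(h - 1)*(h + 2)*(h)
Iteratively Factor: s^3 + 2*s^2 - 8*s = (s + 4)*(s^2 - 2*s) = s*(s + 4)*(s - 2)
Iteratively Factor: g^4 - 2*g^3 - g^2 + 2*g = (g + 1)*(g^3 - 3*g^2 + 2*g) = g*(g + 1)*(g^2 - 3*g + 2) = g*(g - 1)*(g + 1)*(g - 2)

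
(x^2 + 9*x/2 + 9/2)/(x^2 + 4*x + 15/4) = 2*(x + 3)/(2*x + 5)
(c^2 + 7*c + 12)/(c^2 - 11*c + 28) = (c^2 + 7*c + 12)/(c^2 - 11*c + 28)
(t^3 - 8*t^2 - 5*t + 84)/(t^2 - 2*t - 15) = (t^2 - 11*t + 28)/(t - 5)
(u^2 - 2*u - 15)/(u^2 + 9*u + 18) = (u - 5)/(u + 6)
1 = 1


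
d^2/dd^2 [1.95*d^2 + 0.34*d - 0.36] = 3.90000000000000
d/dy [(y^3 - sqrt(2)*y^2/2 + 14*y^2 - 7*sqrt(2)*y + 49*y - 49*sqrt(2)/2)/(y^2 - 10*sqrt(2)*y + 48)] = (y^4 - 20*sqrt(2)*y^3 - 133*sqrt(2)*y^2 + 105*y^2 + sqrt(2)*y + 1344*y - 336*sqrt(2) + 1862)/(y^4 - 20*sqrt(2)*y^3 + 296*y^2 - 960*sqrt(2)*y + 2304)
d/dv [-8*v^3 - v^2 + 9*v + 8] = -24*v^2 - 2*v + 9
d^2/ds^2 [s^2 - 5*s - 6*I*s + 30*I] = 2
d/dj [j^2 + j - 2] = 2*j + 1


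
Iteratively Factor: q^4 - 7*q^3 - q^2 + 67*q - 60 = (q - 1)*(q^3 - 6*q^2 - 7*q + 60) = (q - 5)*(q - 1)*(q^2 - q - 12) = (q - 5)*(q - 4)*(q - 1)*(q + 3)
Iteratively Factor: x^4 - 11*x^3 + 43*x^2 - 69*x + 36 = (x - 1)*(x^3 - 10*x^2 + 33*x - 36) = (x - 3)*(x - 1)*(x^2 - 7*x + 12) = (x - 3)^2*(x - 1)*(x - 4)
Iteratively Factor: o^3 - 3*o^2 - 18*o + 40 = (o + 4)*(o^2 - 7*o + 10) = (o - 5)*(o + 4)*(o - 2)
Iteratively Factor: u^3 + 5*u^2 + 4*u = (u + 4)*(u^2 + u) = u*(u + 4)*(u + 1)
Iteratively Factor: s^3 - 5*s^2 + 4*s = (s)*(s^2 - 5*s + 4) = s*(s - 4)*(s - 1)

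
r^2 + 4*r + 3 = (r + 1)*(r + 3)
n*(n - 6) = n^2 - 6*n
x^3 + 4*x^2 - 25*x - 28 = (x - 4)*(x + 1)*(x + 7)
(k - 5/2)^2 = k^2 - 5*k + 25/4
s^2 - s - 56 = (s - 8)*(s + 7)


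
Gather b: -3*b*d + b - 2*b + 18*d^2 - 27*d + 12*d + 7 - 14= b*(-3*d - 1) + 18*d^2 - 15*d - 7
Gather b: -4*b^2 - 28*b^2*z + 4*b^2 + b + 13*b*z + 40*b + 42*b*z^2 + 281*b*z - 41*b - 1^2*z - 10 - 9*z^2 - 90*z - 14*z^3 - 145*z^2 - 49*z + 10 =-28*b^2*z + b*(42*z^2 + 294*z) - 14*z^3 - 154*z^2 - 140*z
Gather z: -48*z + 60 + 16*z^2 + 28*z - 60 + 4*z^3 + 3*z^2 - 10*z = 4*z^3 + 19*z^2 - 30*z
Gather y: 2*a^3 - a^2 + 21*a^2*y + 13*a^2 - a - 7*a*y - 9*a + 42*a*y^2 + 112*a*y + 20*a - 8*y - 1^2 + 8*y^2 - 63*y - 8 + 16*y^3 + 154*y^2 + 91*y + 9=2*a^3 + 12*a^2 + 10*a + 16*y^3 + y^2*(42*a + 162) + y*(21*a^2 + 105*a + 20)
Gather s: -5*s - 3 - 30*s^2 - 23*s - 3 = -30*s^2 - 28*s - 6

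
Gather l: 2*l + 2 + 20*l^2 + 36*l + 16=20*l^2 + 38*l + 18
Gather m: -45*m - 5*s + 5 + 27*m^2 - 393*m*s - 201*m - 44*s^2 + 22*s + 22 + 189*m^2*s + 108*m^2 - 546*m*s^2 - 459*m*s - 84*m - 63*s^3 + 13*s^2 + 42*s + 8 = m^2*(189*s + 135) + m*(-546*s^2 - 852*s - 330) - 63*s^3 - 31*s^2 + 59*s + 35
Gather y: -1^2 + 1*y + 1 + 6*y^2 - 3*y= 6*y^2 - 2*y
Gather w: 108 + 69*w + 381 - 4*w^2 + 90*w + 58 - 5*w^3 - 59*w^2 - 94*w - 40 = -5*w^3 - 63*w^2 + 65*w + 507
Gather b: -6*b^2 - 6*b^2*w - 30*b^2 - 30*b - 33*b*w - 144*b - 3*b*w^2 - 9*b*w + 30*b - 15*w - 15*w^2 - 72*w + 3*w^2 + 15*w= b^2*(-6*w - 36) + b*(-3*w^2 - 42*w - 144) - 12*w^2 - 72*w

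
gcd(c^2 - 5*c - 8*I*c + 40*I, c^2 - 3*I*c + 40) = c - 8*I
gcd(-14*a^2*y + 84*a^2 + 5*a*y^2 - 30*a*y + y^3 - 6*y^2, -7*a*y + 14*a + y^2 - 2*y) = 1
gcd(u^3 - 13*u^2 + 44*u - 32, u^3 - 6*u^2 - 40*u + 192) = u^2 - 12*u + 32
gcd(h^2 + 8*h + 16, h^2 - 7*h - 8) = 1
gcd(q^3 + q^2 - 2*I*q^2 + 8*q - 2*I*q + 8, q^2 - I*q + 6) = q + 2*I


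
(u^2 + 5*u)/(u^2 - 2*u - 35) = u/(u - 7)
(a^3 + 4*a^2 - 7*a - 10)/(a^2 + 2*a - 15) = (a^2 - a - 2)/(a - 3)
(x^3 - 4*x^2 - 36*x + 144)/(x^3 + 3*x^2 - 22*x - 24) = (x - 6)/(x + 1)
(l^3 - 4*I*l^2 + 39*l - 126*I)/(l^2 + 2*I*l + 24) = (l^2 - 10*I*l - 21)/(l - 4*I)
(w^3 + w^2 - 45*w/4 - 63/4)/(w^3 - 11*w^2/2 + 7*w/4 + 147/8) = 2*(w + 3)/(2*w - 7)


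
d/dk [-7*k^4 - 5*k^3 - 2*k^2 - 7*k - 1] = -28*k^3 - 15*k^2 - 4*k - 7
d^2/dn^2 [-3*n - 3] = 0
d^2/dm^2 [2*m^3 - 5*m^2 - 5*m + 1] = 12*m - 10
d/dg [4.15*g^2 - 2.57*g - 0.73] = 8.3*g - 2.57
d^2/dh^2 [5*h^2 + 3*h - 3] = 10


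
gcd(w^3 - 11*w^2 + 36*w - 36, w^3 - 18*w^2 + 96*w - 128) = w - 2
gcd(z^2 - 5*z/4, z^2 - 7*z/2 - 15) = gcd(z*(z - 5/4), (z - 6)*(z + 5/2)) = 1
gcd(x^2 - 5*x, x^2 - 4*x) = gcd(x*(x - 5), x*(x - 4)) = x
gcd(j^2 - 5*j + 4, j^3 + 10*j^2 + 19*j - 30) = j - 1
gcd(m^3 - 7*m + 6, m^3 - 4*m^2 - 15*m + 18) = m^2 + 2*m - 3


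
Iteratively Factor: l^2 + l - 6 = (l - 2)*(l + 3)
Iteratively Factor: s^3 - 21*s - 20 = (s - 5)*(s^2 + 5*s + 4) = (s - 5)*(s + 4)*(s + 1)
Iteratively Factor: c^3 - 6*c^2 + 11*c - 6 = (c - 2)*(c^2 - 4*c + 3) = (c - 3)*(c - 2)*(c - 1)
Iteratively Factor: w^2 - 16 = (w - 4)*(w + 4)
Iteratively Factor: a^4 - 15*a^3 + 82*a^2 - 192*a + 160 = (a - 5)*(a^3 - 10*a^2 + 32*a - 32) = (a - 5)*(a - 4)*(a^2 - 6*a + 8) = (a - 5)*(a - 4)*(a - 2)*(a - 4)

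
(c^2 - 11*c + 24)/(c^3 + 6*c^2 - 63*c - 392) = (c - 3)/(c^2 + 14*c + 49)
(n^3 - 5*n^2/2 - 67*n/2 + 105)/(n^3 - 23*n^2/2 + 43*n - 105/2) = (n + 6)/(n - 3)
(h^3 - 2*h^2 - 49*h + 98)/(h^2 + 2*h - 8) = (h^2 - 49)/(h + 4)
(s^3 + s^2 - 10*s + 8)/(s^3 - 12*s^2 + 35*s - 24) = (s^2 + 2*s - 8)/(s^2 - 11*s + 24)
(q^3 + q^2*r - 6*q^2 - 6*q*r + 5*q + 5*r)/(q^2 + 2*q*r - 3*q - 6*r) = (q^3 + q^2*r - 6*q^2 - 6*q*r + 5*q + 5*r)/(q^2 + 2*q*r - 3*q - 6*r)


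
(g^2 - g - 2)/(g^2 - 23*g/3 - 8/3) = 3*(-g^2 + g + 2)/(-3*g^2 + 23*g + 8)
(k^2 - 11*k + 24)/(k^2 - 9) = (k - 8)/(k + 3)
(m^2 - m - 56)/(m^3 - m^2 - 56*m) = 1/m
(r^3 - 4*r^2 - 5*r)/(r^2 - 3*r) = (r^2 - 4*r - 5)/(r - 3)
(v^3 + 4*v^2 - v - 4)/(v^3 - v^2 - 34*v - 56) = (v^2 - 1)/(v^2 - 5*v - 14)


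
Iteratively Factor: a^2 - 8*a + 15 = (a - 3)*(a - 5)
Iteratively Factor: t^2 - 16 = (t + 4)*(t - 4)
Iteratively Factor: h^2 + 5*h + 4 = (h + 1)*(h + 4)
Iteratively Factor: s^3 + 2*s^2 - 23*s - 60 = (s + 3)*(s^2 - s - 20) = (s + 3)*(s + 4)*(s - 5)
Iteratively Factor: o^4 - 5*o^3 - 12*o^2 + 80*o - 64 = (o - 4)*(o^3 - o^2 - 16*o + 16) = (o - 4)*(o - 1)*(o^2 - 16) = (o - 4)^2*(o - 1)*(o + 4)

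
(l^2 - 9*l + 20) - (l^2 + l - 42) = 62 - 10*l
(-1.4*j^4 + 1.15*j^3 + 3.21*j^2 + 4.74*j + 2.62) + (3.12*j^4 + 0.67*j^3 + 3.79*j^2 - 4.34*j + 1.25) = 1.72*j^4 + 1.82*j^3 + 7.0*j^2 + 0.4*j + 3.87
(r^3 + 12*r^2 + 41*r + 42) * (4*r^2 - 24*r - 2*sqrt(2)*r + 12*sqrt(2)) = 4*r^5 - 2*sqrt(2)*r^4 + 24*r^4 - 124*r^3 - 12*sqrt(2)*r^3 - 816*r^2 + 62*sqrt(2)*r^2 - 1008*r + 408*sqrt(2)*r + 504*sqrt(2)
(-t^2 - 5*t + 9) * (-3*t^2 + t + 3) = 3*t^4 + 14*t^3 - 35*t^2 - 6*t + 27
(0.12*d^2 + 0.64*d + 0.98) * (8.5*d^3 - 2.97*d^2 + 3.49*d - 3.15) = 1.02*d^5 + 5.0836*d^4 + 6.848*d^3 - 1.055*d^2 + 1.4042*d - 3.087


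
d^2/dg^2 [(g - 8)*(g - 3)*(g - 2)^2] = 12*g^2 - 90*g + 144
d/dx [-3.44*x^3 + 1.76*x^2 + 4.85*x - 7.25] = -10.32*x^2 + 3.52*x + 4.85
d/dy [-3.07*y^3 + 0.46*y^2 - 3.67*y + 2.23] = -9.21*y^2 + 0.92*y - 3.67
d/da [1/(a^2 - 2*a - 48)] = 2*(1 - a)/(-a^2 + 2*a + 48)^2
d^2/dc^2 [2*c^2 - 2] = 4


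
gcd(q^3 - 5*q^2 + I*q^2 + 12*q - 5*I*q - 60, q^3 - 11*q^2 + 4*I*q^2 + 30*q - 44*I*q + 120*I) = q^2 + q*(-5 + 4*I) - 20*I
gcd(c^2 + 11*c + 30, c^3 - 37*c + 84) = 1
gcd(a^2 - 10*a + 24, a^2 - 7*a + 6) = a - 6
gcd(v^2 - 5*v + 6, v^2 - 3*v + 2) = v - 2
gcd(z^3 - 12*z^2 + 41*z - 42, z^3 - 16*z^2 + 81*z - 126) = z^2 - 10*z + 21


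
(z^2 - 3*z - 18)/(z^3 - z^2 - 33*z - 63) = (z - 6)/(z^2 - 4*z - 21)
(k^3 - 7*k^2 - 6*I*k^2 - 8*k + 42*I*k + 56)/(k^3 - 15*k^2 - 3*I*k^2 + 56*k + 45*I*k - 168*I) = (k^2 - 6*I*k - 8)/(k^2 - k*(8 + 3*I) + 24*I)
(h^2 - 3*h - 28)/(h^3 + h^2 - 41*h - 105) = (h + 4)/(h^2 + 8*h + 15)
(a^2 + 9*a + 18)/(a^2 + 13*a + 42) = (a + 3)/(a + 7)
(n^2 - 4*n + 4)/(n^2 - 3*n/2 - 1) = 2*(n - 2)/(2*n + 1)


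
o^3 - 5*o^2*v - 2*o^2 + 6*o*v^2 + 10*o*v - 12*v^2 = (o - 2)*(o - 3*v)*(o - 2*v)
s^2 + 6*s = s*(s + 6)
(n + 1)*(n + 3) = n^2 + 4*n + 3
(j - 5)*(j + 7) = j^2 + 2*j - 35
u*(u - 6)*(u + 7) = u^3 + u^2 - 42*u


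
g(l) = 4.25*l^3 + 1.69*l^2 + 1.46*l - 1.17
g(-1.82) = -23.85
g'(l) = 12.75*l^2 + 3.38*l + 1.46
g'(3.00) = 126.35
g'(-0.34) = 1.78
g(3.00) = 133.17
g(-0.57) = -2.24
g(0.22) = -0.72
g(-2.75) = -80.79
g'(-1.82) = 37.54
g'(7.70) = 783.43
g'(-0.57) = 3.68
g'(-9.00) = 1003.79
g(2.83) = 112.82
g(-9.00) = -2975.67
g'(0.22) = 2.82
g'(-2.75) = 88.59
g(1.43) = 16.80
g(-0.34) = -1.64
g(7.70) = 2050.54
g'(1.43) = 32.37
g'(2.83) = 113.14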